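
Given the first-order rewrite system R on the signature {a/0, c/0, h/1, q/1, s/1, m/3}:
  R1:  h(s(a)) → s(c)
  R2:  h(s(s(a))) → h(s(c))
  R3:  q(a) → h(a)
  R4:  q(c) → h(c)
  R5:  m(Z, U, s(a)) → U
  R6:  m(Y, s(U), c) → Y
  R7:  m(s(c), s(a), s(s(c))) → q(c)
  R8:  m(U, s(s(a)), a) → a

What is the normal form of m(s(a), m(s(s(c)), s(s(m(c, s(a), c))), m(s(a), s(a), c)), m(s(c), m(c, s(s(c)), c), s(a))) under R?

1. m(s(a), m(s(s(c)), s(s(m(c, s(a), c))), m(s(a), s(a), c)), m(s(c), m(c, s(s(c)), c), s(a)))  →  m(s(a), m(s(s(c)), s(s(c)), m(s(a), s(a), c)), m(s(c), m(c, s(s(c)), c), s(a)))   [R6 at 2.2.1.1]
2. m(s(a), m(s(s(c)), s(s(c)), m(s(a), s(a), c)), m(s(c), m(c, s(s(c)), c), s(a)))  →  m(s(a), m(s(s(c)), s(s(c)), s(a)), m(s(c), m(c, s(s(c)), c), s(a)))   [R6 at 2.3]
3. m(s(a), m(s(s(c)), s(s(c)), s(a)), m(s(c), m(c, s(s(c)), c), s(a)))  →  m(s(a), s(s(c)), m(s(c), m(c, s(s(c)), c), s(a)))   [R5 at 2]
4. m(s(a), s(s(c)), m(s(c), m(c, s(s(c)), c), s(a)))  →  m(s(a), s(s(c)), m(c, s(s(c)), c))   [R5 at 3]
5. m(s(a), s(s(c)), m(c, s(s(c)), c))  →  m(s(a), s(s(c)), c)   [R6 at 3]
6. m(s(a), s(s(c)), c)  →  s(a)   [R6 at ε]

s(a)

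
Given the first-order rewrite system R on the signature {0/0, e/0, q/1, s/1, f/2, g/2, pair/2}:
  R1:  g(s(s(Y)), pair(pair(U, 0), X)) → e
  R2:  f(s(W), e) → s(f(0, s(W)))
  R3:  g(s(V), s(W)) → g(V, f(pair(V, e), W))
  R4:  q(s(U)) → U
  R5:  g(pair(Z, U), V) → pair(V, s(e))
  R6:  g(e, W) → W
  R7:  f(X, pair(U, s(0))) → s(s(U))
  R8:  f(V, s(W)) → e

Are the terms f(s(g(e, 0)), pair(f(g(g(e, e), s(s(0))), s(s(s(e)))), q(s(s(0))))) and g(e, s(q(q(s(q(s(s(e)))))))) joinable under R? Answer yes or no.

Reduce t₁ = f(s(g(e, 0)), pair(f(g(g(e, e), s(s(0))), s(s(s(e)))), q(s(s(0))))):
1. f(s(g(e, 0)), pair(f(g(g(e, e), s(s(0))), s(s(s(e)))), q(s(s(0)))))  →  f(s(0), pair(f(g(g(e, e), s(s(0))), s(s(s(e)))), q(s(s(0)))))   [R6 at 1.1]
2. f(s(0), pair(f(g(g(e, e), s(s(0))), s(s(s(e)))), q(s(s(0)))))  →  f(s(0), pair(e, q(s(s(0)))))   [R8 at 2.1]
3. f(s(0), pair(e, q(s(s(0)))))  →  f(s(0), pair(e, s(0)))   [R4 at 2.2]
4. f(s(0), pair(e, s(0)))  →  s(s(e))   [R7 at ε]

Reduce t₂ = g(e, s(q(q(s(q(s(s(e)))))))):
1. g(e, s(q(q(s(q(s(s(e))))))))  →  s(q(q(s(q(s(s(e)))))))   [R6 at ε]
2. s(q(q(s(q(s(s(e)))))))  →  s(q(q(s(s(e)))))   [R4 at 1.1]
3. s(q(q(s(s(e)))))  →  s(q(s(e)))   [R4 at 1.1]
4. s(q(s(e)))  →  s(e)   [R4 at 1]

no — NF(t₁) = s(s(e)), NF(t₂) = s(e)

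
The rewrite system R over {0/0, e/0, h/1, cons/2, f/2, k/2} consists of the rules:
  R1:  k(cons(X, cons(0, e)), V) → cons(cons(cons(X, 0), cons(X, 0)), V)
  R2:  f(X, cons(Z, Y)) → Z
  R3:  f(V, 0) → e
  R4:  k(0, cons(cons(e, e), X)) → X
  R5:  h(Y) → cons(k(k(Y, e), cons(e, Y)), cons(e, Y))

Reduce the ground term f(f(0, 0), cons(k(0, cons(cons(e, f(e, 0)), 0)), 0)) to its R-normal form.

0

1. f(f(0, 0), cons(k(0, cons(cons(e, f(e, 0)), 0)), 0))  →  k(0, cons(cons(e, f(e, 0)), 0))   [R2 at ε]
2. k(0, cons(cons(e, f(e, 0)), 0))  →  k(0, cons(cons(e, e), 0))   [R3 at 2.1.2]
3. k(0, cons(cons(e, e), 0))  →  0   [R4 at ε]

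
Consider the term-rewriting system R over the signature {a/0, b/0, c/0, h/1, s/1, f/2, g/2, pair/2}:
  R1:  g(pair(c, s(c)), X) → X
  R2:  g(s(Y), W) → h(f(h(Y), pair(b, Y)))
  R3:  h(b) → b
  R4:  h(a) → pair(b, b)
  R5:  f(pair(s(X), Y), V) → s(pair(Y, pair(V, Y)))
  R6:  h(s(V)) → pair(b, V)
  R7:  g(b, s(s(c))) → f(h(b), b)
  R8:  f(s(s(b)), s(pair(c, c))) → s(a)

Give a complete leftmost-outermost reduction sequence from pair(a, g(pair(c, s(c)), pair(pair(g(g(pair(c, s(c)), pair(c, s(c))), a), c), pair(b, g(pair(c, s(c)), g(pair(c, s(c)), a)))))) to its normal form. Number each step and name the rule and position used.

pair(a, pair(pair(a, c), pair(b, a)))

1. pair(a, g(pair(c, s(c)), pair(pair(g(g(pair(c, s(c)), pair(c, s(c))), a), c), pair(b, g(pair(c, s(c)), g(pair(c, s(c)), a))))))  →  pair(a, pair(pair(g(g(pair(c, s(c)), pair(c, s(c))), a), c), pair(b, g(pair(c, s(c)), g(pair(c, s(c)), a)))))   [R1 at 2]
2. pair(a, pair(pair(g(g(pair(c, s(c)), pair(c, s(c))), a), c), pair(b, g(pair(c, s(c)), g(pair(c, s(c)), a)))))  →  pair(a, pair(pair(g(pair(c, s(c)), a), c), pair(b, g(pair(c, s(c)), g(pair(c, s(c)), a)))))   [R1 at 2.1.1.1]
3. pair(a, pair(pair(g(pair(c, s(c)), a), c), pair(b, g(pair(c, s(c)), g(pair(c, s(c)), a)))))  →  pair(a, pair(pair(a, c), pair(b, g(pair(c, s(c)), g(pair(c, s(c)), a)))))   [R1 at 2.1.1]
4. pair(a, pair(pair(a, c), pair(b, g(pair(c, s(c)), g(pair(c, s(c)), a)))))  →  pair(a, pair(pair(a, c), pair(b, g(pair(c, s(c)), a))))   [R1 at 2.2.2]
5. pair(a, pair(pair(a, c), pair(b, g(pair(c, s(c)), a))))  →  pair(a, pair(pair(a, c), pair(b, a)))   [R1 at 2.2.2]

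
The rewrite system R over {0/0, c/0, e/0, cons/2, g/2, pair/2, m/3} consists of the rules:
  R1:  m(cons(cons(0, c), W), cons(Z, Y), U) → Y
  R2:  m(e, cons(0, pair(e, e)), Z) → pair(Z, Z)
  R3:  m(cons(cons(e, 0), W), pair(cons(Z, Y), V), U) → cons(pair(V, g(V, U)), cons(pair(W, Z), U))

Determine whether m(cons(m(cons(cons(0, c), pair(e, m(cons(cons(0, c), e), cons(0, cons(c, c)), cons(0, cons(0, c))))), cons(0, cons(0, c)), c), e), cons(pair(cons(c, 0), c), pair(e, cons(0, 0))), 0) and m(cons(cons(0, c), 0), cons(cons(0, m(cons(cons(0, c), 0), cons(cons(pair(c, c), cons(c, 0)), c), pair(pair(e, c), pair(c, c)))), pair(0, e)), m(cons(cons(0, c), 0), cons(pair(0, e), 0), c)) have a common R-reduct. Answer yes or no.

Reduce t₁ = m(cons(m(cons(cons(0, c), pair(e, m(cons(cons(0, c), e), cons(0, cons(c, c)), cons(0, cons(0, c))))), cons(0, cons(0, c)), c), e), cons(pair(cons(c, 0), c), pair(e, cons(0, 0))), 0):
1. m(cons(m(cons(cons(0, c), pair(e, m(cons(cons(0, c), e), cons(0, cons(c, c)), cons(0, cons(0, c))))), cons(0, cons(0, c)), c), e), cons(pair(cons(c, 0), c), pair(e, cons(0, 0))), 0)  →  m(cons(cons(0, c), e), cons(pair(cons(c, 0), c), pair(e, cons(0, 0))), 0)   [R1 at 1.1]
2. m(cons(cons(0, c), e), cons(pair(cons(c, 0), c), pair(e, cons(0, 0))), 0)  →  pair(e, cons(0, 0))   [R1 at ε]

Reduce t₂ = m(cons(cons(0, c), 0), cons(cons(0, m(cons(cons(0, c), 0), cons(cons(pair(c, c), cons(c, 0)), c), pair(pair(e, c), pair(c, c)))), pair(0, e)), m(cons(cons(0, c), 0), cons(pair(0, e), 0), c)):
1. m(cons(cons(0, c), 0), cons(cons(0, m(cons(cons(0, c), 0), cons(cons(pair(c, c), cons(c, 0)), c), pair(pair(e, c), pair(c, c)))), pair(0, e)), m(cons(cons(0, c), 0), cons(pair(0, e), 0), c))  →  pair(0, e)   [R1 at ε]

no — NF(t₁) = pair(e, cons(0, 0)), NF(t₂) = pair(0, e)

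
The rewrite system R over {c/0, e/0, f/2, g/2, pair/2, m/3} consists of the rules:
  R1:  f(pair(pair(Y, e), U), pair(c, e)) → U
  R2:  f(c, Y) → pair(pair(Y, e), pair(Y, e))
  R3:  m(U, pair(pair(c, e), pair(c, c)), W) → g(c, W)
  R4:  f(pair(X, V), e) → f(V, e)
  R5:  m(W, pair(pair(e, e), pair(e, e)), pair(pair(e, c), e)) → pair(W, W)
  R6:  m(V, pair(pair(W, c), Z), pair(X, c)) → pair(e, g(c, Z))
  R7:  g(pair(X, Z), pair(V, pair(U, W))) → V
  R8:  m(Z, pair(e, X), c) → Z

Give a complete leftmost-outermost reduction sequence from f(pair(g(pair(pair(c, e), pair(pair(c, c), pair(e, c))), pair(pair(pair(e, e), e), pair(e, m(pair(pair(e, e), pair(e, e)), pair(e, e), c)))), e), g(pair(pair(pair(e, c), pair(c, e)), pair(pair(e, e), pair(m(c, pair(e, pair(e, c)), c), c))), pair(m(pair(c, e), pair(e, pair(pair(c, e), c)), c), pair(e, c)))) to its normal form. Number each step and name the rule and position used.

1. f(pair(g(pair(pair(c, e), pair(pair(c, c), pair(e, c))), pair(pair(pair(e, e), e), pair(e, m(pair(pair(e, e), pair(e, e)), pair(e, e), c)))), e), g(pair(pair(pair(e, c), pair(c, e)), pair(pair(e, e), pair(m(c, pair(e, pair(e, c)), c), c))), pair(m(pair(c, e), pair(e, pair(pair(c, e), c)), c), pair(e, c))))  →  f(pair(pair(pair(e, e), e), e), g(pair(pair(pair(e, c), pair(c, e)), pair(pair(e, e), pair(m(c, pair(e, pair(e, c)), c), c))), pair(m(pair(c, e), pair(e, pair(pair(c, e), c)), c), pair(e, c))))   [R7 at 1.1]
2. f(pair(pair(pair(e, e), e), e), g(pair(pair(pair(e, c), pair(c, e)), pair(pair(e, e), pair(m(c, pair(e, pair(e, c)), c), c))), pair(m(pair(c, e), pair(e, pair(pair(c, e), c)), c), pair(e, c))))  →  f(pair(pair(pair(e, e), e), e), m(pair(c, e), pair(e, pair(pair(c, e), c)), c))   [R7 at 2]
3. f(pair(pair(pair(e, e), e), e), m(pair(c, e), pair(e, pair(pair(c, e), c)), c))  →  f(pair(pair(pair(e, e), e), e), pair(c, e))   [R8 at 2]
4. f(pair(pair(pair(e, e), e), e), pair(c, e))  →  e   [R1 at ε]

e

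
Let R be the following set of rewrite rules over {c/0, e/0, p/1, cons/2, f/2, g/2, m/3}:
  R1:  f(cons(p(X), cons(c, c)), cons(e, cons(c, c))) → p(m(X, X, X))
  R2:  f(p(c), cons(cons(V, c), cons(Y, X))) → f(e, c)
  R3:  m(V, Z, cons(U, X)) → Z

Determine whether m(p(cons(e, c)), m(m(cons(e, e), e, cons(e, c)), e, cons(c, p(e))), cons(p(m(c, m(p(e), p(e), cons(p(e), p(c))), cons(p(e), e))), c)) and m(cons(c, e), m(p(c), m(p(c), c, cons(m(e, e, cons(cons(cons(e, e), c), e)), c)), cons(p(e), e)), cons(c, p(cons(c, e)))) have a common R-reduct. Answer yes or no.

no — NF(t₁) = e, NF(t₂) = c

Reduce t₁ = m(p(cons(e, c)), m(m(cons(e, e), e, cons(e, c)), e, cons(c, p(e))), cons(p(m(c, m(p(e), p(e), cons(p(e), p(c))), cons(p(e), e))), c)):
1. m(p(cons(e, c)), m(m(cons(e, e), e, cons(e, c)), e, cons(c, p(e))), cons(p(m(c, m(p(e), p(e), cons(p(e), p(c))), cons(p(e), e))), c))  →  m(m(cons(e, e), e, cons(e, c)), e, cons(c, p(e)))   [R3 at ε]
2. m(m(cons(e, e), e, cons(e, c)), e, cons(c, p(e)))  →  e   [R3 at ε]

Reduce t₂ = m(cons(c, e), m(p(c), m(p(c), c, cons(m(e, e, cons(cons(cons(e, e), c), e)), c)), cons(p(e), e)), cons(c, p(cons(c, e)))):
1. m(cons(c, e), m(p(c), m(p(c), c, cons(m(e, e, cons(cons(cons(e, e), c), e)), c)), cons(p(e), e)), cons(c, p(cons(c, e))))  →  m(p(c), m(p(c), c, cons(m(e, e, cons(cons(cons(e, e), c), e)), c)), cons(p(e), e))   [R3 at ε]
2. m(p(c), m(p(c), c, cons(m(e, e, cons(cons(cons(e, e), c), e)), c)), cons(p(e), e))  →  m(p(c), c, cons(m(e, e, cons(cons(cons(e, e), c), e)), c))   [R3 at ε]
3. m(p(c), c, cons(m(e, e, cons(cons(cons(e, e), c), e)), c))  →  c   [R3 at ε]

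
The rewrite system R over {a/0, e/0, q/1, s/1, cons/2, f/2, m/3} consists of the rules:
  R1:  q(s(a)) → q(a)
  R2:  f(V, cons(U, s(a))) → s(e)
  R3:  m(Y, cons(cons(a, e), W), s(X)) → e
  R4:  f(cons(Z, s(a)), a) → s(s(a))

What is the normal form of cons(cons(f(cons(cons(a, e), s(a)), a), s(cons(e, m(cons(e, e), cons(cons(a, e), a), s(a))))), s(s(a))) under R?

cons(cons(s(s(a)), s(cons(e, e))), s(s(a)))

1. cons(cons(f(cons(cons(a, e), s(a)), a), s(cons(e, m(cons(e, e), cons(cons(a, e), a), s(a))))), s(s(a)))  →  cons(cons(s(s(a)), s(cons(e, m(cons(e, e), cons(cons(a, e), a), s(a))))), s(s(a)))   [R4 at 1.1]
2. cons(cons(s(s(a)), s(cons(e, m(cons(e, e), cons(cons(a, e), a), s(a))))), s(s(a)))  →  cons(cons(s(s(a)), s(cons(e, e))), s(s(a)))   [R3 at 1.2.1.2]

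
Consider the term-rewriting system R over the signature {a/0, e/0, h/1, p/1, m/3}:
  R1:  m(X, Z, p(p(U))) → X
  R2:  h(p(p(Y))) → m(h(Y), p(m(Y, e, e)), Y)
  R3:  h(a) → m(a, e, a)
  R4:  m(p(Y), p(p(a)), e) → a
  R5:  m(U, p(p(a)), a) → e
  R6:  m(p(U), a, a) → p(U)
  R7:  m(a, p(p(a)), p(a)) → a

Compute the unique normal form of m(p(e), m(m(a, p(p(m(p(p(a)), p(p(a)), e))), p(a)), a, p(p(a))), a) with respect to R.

p(e)

1. m(p(e), m(m(a, p(p(m(p(p(a)), p(p(a)), e))), p(a)), a, p(p(a))), a)  →  m(p(e), m(a, p(p(m(p(p(a)), p(p(a)), e))), p(a)), a)   [R1 at 2]
2. m(p(e), m(a, p(p(m(p(p(a)), p(p(a)), e))), p(a)), a)  →  m(p(e), m(a, p(p(a)), p(a)), a)   [R4 at 2.2.1.1]
3. m(p(e), m(a, p(p(a)), p(a)), a)  →  m(p(e), a, a)   [R7 at 2]
4. m(p(e), a, a)  →  p(e)   [R6 at ε]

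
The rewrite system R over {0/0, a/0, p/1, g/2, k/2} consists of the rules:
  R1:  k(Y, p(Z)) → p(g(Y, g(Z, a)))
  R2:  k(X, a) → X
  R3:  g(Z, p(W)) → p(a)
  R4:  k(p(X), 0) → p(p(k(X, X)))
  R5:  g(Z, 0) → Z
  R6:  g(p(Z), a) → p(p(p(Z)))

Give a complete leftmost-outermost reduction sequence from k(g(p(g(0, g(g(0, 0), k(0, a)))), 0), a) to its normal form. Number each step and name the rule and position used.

1. k(g(p(g(0, g(g(0, 0), k(0, a)))), 0), a)  →  g(p(g(0, g(g(0, 0), k(0, a)))), 0)   [R2 at ε]
2. g(p(g(0, g(g(0, 0), k(0, a)))), 0)  →  p(g(0, g(g(0, 0), k(0, a))))   [R5 at ε]
3. p(g(0, g(g(0, 0), k(0, a))))  →  p(g(0, g(0, k(0, a))))   [R5 at 1.2.1]
4. p(g(0, g(0, k(0, a))))  →  p(g(0, g(0, 0)))   [R2 at 1.2.2]
5. p(g(0, g(0, 0)))  →  p(g(0, 0))   [R5 at 1.2]
6. p(g(0, 0))  →  p(0)   [R5 at 1]

p(0)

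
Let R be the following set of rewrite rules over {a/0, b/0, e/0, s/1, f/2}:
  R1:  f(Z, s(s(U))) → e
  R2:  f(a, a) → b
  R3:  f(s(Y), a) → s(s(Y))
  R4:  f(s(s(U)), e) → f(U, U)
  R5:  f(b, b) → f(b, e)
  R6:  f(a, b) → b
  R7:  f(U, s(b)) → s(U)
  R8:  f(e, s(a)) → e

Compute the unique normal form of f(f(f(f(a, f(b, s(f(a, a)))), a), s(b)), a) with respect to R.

1. f(f(f(f(a, f(b, s(f(a, a)))), a), s(b)), a)  →  f(s(f(f(a, f(b, s(f(a, a)))), a)), a)   [R7 at 1]
2. f(s(f(f(a, f(b, s(f(a, a)))), a)), a)  →  s(s(f(f(a, f(b, s(f(a, a)))), a)))   [R3 at ε]
3. s(s(f(f(a, f(b, s(f(a, a)))), a)))  →  s(s(f(f(a, f(b, s(b))), a)))   [R2 at 1.1.1.2.2.1]
4. s(s(f(f(a, f(b, s(b))), a)))  →  s(s(f(f(a, s(b)), a)))   [R7 at 1.1.1.2]
5. s(s(f(f(a, s(b)), a)))  →  s(s(f(s(a), a)))   [R7 at 1.1.1]
6. s(s(f(s(a), a)))  →  s(s(s(s(a))))   [R3 at 1.1]

s(s(s(s(a))))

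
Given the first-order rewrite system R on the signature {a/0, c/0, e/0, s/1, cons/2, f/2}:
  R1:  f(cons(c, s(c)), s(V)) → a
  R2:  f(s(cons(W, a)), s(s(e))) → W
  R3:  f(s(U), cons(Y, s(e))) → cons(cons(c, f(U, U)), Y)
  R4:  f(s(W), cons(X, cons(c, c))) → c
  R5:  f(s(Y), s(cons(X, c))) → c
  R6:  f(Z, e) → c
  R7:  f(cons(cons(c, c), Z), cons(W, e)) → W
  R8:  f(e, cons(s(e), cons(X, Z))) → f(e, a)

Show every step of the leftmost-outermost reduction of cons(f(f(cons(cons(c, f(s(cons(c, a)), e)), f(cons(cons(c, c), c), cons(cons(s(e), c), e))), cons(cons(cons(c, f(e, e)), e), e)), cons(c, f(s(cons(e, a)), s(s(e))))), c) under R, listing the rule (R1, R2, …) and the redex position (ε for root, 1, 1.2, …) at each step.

1. cons(f(f(cons(cons(c, f(s(cons(c, a)), e)), f(cons(cons(c, c), c), cons(cons(s(e), c), e))), cons(cons(cons(c, f(e, e)), e), e)), cons(c, f(s(cons(e, a)), s(s(e))))), c)  →  cons(f(f(cons(cons(c, c), f(cons(cons(c, c), c), cons(cons(s(e), c), e))), cons(cons(cons(c, f(e, e)), e), e)), cons(c, f(s(cons(e, a)), s(s(e))))), c)   [R6 at 1.1.1.1.2]
2. cons(f(f(cons(cons(c, c), f(cons(cons(c, c), c), cons(cons(s(e), c), e))), cons(cons(cons(c, f(e, e)), e), e)), cons(c, f(s(cons(e, a)), s(s(e))))), c)  →  cons(f(cons(cons(c, f(e, e)), e), cons(c, f(s(cons(e, a)), s(s(e))))), c)   [R7 at 1.1]
3. cons(f(cons(cons(c, f(e, e)), e), cons(c, f(s(cons(e, a)), s(s(e))))), c)  →  cons(f(cons(cons(c, c), e), cons(c, f(s(cons(e, a)), s(s(e))))), c)   [R6 at 1.1.1.2]
4. cons(f(cons(cons(c, c), e), cons(c, f(s(cons(e, a)), s(s(e))))), c)  →  cons(f(cons(cons(c, c), e), cons(c, e)), c)   [R2 at 1.2.2]
5. cons(f(cons(cons(c, c), e), cons(c, e)), c)  →  cons(c, c)   [R7 at 1]

cons(c, c)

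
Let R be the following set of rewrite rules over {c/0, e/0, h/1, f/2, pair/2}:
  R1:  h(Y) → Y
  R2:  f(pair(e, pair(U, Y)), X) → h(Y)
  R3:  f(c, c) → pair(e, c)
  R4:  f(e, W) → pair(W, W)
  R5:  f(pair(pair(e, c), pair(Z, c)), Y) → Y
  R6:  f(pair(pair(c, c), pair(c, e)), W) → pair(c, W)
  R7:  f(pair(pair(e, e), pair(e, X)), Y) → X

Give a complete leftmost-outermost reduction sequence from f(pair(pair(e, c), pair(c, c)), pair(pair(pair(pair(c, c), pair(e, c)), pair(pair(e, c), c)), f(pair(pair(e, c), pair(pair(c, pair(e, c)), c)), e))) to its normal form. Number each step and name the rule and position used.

pair(pair(pair(pair(c, c), pair(e, c)), pair(pair(e, c), c)), e)

1. f(pair(pair(e, c), pair(c, c)), pair(pair(pair(pair(c, c), pair(e, c)), pair(pair(e, c), c)), f(pair(pair(e, c), pair(pair(c, pair(e, c)), c)), e)))  →  pair(pair(pair(pair(c, c), pair(e, c)), pair(pair(e, c), c)), f(pair(pair(e, c), pair(pair(c, pair(e, c)), c)), e))   [R5 at ε]
2. pair(pair(pair(pair(c, c), pair(e, c)), pair(pair(e, c), c)), f(pair(pair(e, c), pair(pair(c, pair(e, c)), c)), e))  →  pair(pair(pair(pair(c, c), pair(e, c)), pair(pair(e, c), c)), e)   [R5 at 2]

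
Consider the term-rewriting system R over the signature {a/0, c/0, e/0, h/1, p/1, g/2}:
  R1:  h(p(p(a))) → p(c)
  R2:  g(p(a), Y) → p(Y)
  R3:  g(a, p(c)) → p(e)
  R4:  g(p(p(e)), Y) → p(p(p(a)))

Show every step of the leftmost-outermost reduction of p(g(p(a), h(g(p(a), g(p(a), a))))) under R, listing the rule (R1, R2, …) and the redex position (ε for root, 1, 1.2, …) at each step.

1. p(g(p(a), h(g(p(a), g(p(a), a)))))  →  p(p(h(g(p(a), g(p(a), a)))))   [R2 at 1]
2. p(p(h(g(p(a), g(p(a), a)))))  →  p(p(h(p(g(p(a), a)))))   [R2 at 1.1.1]
3. p(p(h(p(g(p(a), a)))))  →  p(p(h(p(p(a)))))   [R2 at 1.1.1.1]
4. p(p(h(p(p(a)))))  →  p(p(p(c)))   [R1 at 1.1]

p(p(p(c)))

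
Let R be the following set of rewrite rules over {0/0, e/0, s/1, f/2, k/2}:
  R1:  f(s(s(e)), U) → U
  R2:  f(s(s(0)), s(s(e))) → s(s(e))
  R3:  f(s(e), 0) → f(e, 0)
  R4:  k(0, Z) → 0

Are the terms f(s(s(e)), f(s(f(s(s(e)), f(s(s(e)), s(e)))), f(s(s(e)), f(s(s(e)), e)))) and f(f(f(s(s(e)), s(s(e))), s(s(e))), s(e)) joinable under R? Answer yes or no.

Reduce t₁ = f(s(s(e)), f(s(f(s(s(e)), f(s(s(e)), s(e)))), f(s(s(e)), f(s(s(e)), e)))):
1. f(s(s(e)), f(s(f(s(s(e)), f(s(s(e)), s(e)))), f(s(s(e)), f(s(s(e)), e))))  →  f(s(f(s(s(e)), f(s(s(e)), s(e)))), f(s(s(e)), f(s(s(e)), e)))   [R1 at ε]
2. f(s(f(s(s(e)), f(s(s(e)), s(e)))), f(s(s(e)), f(s(s(e)), e)))  →  f(s(f(s(s(e)), s(e))), f(s(s(e)), f(s(s(e)), e)))   [R1 at 1.1]
3. f(s(f(s(s(e)), s(e))), f(s(s(e)), f(s(s(e)), e)))  →  f(s(s(e)), f(s(s(e)), f(s(s(e)), e)))   [R1 at 1.1]
4. f(s(s(e)), f(s(s(e)), f(s(s(e)), e)))  →  f(s(s(e)), f(s(s(e)), e))   [R1 at ε]
5. f(s(s(e)), f(s(s(e)), e))  →  f(s(s(e)), e)   [R1 at ε]
6. f(s(s(e)), e)  →  e   [R1 at ε]

Reduce t₂ = f(f(f(s(s(e)), s(s(e))), s(s(e))), s(e)):
1. f(f(f(s(s(e)), s(s(e))), s(s(e))), s(e))  →  f(f(s(s(e)), s(s(e))), s(e))   [R1 at 1.1]
2. f(f(s(s(e)), s(s(e))), s(e))  →  f(s(s(e)), s(e))   [R1 at 1]
3. f(s(s(e)), s(e))  →  s(e)   [R1 at ε]

no — NF(t₁) = e, NF(t₂) = s(e)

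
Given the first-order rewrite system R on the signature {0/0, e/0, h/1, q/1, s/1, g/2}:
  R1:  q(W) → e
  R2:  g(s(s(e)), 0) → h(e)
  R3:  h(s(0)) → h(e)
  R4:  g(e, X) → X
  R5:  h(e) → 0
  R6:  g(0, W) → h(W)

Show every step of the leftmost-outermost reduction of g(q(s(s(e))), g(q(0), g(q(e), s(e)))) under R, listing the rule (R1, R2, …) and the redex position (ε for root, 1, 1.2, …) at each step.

1. g(q(s(s(e))), g(q(0), g(q(e), s(e))))  →  g(e, g(q(0), g(q(e), s(e))))   [R1 at 1]
2. g(e, g(q(0), g(q(e), s(e))))  →  g(q(0), g(q(e), s(e)))   [R4 at ε]
3. g(q(0), g(q(e), s(e)))  →  g(e, g(q(e), s(e)))   [R1 at 1]
4. g(e, g(q(e), s(e)))  →  g(q(e), s(e))   [R4 at ε]
5. g(q(e), s(e))  →  g(e, s(e))   [R1 at 1]
6. g(e, s(e))  →  s(e)   [R4 at ε]

s(e)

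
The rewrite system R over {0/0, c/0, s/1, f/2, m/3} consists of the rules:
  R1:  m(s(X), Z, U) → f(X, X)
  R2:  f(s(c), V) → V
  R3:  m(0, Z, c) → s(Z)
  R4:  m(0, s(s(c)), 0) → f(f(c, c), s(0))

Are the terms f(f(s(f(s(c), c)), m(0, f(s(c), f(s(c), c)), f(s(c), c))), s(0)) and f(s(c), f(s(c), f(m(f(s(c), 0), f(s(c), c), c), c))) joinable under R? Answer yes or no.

Reduce t₁ = f(f(s(f(s(c), c)), m(0, f(s(c), f(s(c), c)), f(s(c), c))), s(0)):
1. f(f(s(f(s(c), c)), m(0, f(s(c), f(s(c), c)), f(s(c), c))), s(0))  →  f(f(s(c), m(0, f(s(c), f(s(c), c)), f(s(c), c))), s(0))   [R2 at 1.1.1]
2. f(f(s(c), m(0, f(s(c), f(s(c), c)), f(s(c), c))), s(0))  →  f(m(0, f(s(c), f(s(c), c)), f(s(c), c)), s(0))   [R2 at 1]
3. f(m(0, f(s(c), f(s(c), c)), f(s(c), c)), s(0))  →  f(m(0, f(s(c), c), f(s(c), c)), s(0))   [R2 at 1.2]
4. f(m(0, f(s(c), c), f(s(c), c)), s(0))  →  f(m(0, c, f(s(c), c)), s(0))   [R2 at 1.2]
5. f(m(0, c, f(s(c), c)), s(0))  →  f(m(0, c, c), s(0))   [R2 at 1.3]
6. f(m(0, c, c), s(0))  →  f(s(c), s(0))   [R3 at 1]
7. f(s(c), s(0))  →  s(0)   [R2 at ε]

Reduce t₂ = f(s(c), f(s(c), f(m(f(s(c), 0), f(s(c), c), c), c))):
1. f(s(c), f(s(c), f(m(f(s(c), 0), f(s(c), c), c), c)))  →  f(s(c), f(m(f(s(c), 0), f(s(c), c), c), c))   [R2 at ε]
2. f(s(c), f(m(f(s(c), 0), f(s(c), c), c), c))  →  f(m(f(s(c), 0), f(s(c), c), c), c)   [R2 at ε]
3. f(m(f(s(c), 0), f(s(c), c), c), c)  →  f(m(0, f(s(c), c), c), c)   [R2 at 1.1]
4. f(m(0, f(s(c), c), c), c)  →  f(s(f(s(c), c)), c)   [R3 at 1]
5. f(s(f(s(c), c)), c)  →  f(s(c), c)   [R2 at 1.1]
6. f(s(c), c)  →  c   [R2 at ε]

no — NF(t₁) = s(0), NF(t₂) = c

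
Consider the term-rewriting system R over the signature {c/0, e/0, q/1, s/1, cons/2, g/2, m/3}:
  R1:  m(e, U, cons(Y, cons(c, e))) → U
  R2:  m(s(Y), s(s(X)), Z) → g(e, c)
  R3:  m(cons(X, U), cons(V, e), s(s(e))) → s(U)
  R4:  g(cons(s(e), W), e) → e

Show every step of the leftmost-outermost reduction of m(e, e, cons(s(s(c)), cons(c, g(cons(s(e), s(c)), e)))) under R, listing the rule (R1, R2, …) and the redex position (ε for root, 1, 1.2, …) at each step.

1. m(e, e, cons(s(s(c)), cons(c, g(cons(s(e), s(c)), e))))  →  m(e, e, cons(s(s(c)), cons(c, e)))   [R4 at 3.2.2]
2. m(e, e, cons(s(s(c)), cons(c, e)))  →  e   [R1 at ε]

e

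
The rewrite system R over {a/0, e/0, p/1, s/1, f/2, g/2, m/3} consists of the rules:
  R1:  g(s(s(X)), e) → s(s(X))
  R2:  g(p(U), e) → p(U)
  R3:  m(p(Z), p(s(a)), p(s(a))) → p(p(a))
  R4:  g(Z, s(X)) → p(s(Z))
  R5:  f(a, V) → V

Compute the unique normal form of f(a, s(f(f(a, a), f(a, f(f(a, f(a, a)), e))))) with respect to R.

1. f(a, s(f(f(a, a), f(a, f(f(a, f(a, a)), e)))))  →  s(f(f(a, a), f(a, f(f(a, f(a, a)), e))))   [R5 at ε]
2. s(f(f(a, a), f(a, f(f(a, f(a, a)), e))))  →  s(f(a, f(a, f(f(a, f(a, a)), e))))   [R5 at 1.1]
3. s(f(a, f(a, f(f(a, f(a, a)), e))))  →  s(f(a, f(f(a, f(a, a)), e)))   [R5 at 1]
4. s(f(a, f(f(a, f(a, a)), e)))  →  s(f(f(a, f(a, a)), e))   [R5 at 1]
5. s(f(f(a, f(a, a)), e))  →  s(f(f(a, a), e))   [R5 at 1.1]
6. s(f(f(a, a), e))  →  s(f(a, e))   [R5 at 1.1]
7. s(f(a, e))  →  s(e)   [R5 at 1]

s(e)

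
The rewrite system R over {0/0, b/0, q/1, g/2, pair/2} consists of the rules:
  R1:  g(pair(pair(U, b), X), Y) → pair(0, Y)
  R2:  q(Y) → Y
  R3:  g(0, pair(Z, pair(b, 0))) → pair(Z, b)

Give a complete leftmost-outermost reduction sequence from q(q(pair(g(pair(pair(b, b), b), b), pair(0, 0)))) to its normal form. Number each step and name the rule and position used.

1. q(q(pair(g(pair(pair(b, b), b), b), pair(0, 0))))  →  q(pair(g(pair(pair(b, b), b), b), pair(0, 0)))   [R2 at ε]
2. q(pair(g(pair(pair(b, b), b), b), pair(0, 0)))  →  pair(g(pair(pair(b, b), b), b), pair(0, 0))   [R2 at ε]
3. pair(g(pair(pair(b, b), b), b), pair(0, 0))  →  pair(pair(0, b), pair(0, 0))   [R1 at 1]

pair(pair(0, b), pair(0, 0))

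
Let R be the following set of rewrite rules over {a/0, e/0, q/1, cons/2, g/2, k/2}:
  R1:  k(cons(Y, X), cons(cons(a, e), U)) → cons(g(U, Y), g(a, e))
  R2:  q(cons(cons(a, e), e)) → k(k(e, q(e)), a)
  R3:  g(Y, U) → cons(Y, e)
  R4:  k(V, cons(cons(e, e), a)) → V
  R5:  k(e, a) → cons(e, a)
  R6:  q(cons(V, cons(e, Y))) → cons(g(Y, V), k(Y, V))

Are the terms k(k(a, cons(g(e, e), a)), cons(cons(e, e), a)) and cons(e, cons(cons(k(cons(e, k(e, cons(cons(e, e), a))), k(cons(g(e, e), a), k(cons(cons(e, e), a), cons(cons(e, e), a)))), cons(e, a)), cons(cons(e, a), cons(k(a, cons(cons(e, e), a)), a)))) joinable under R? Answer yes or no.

Reduce t₁ = k(k(a, cons(g(e, e), a)), cons(cons(e, e), a)):
1. k(k(a, cons(g(e, e), a)), cons(cons(e, e), a))  →  k(a, cons(g(e, e), a))   [R4 at ε]
2. k(a, cons(g(e, e), a))  →  k(a, cons(cons(e, e), a))   [R3 at 2.1]
3. k(a, cons(cons(e, e), a))  →  a   [R4 at ε]

Reduce t₂ = cons(e, cons(cons(k(cons(e, k(e, cons(cons(e, e), a))), k(cons(g(e, e), a), k(cons(cons(e, e), a), cons(cons(e, e), a)))), cons(e, a)), cons(cons(e, a), cons(k(a, cons(cons(e, e), a)), a)))):
1. cons(e, cons(cons(k(cons(e, k(e, cons(cons(e, e), a))), k(cons(g(e, e), a), k(cons(cons(e, e), a), cons(cons(e, e), a)))), cons(e, a)), cons(cons(e, a), cons(k(a, cons(cons(e, e), a)), a))))  →  cons(e, cons(cons(k(cons(e, e), k(cons(g(e, e), a), k(cons(cons(e, e), a), cons(cons(e, e), a)))), cons(e, a)), cons(cons(e, a), cons(k(a, cons(cons(e, e), a)), a))))   [R4 at 2.1.1.1.2]
2. cons(e, cons(cons(k(cons(e, e), k(cons(g(e, e), a), k(cons(cons(e, e), a), cons(cons(e, e), a)))), cons(e, a)), cons(cons(e, a), cons(k(a, cons(cons(e, e), a)), a))))  →  cons(e, cons(cons(k(cons(e, e), k(cons(cons(e, e), a), k(cons(cons(e, e), a), cons(cons(e, e), a)))), cons(e, a)), cons(cons(e, a), cons(k(a, cons(cons(e, e), a)), a))))   [R3 at 2.1.1.2.1.1]
3. cons(e, cons(cons(k(cons(e, e), k(cons(cons(e, e), a), k(cons(cons(e, e), a), cons(cons(e, e), a)))), cons(e, a)), cons(cons(e, a), cons(k(a, cons(cons(e, e), a)), a))))  →  cons(e, cons(cons(k(cons(e, e), k(cons(cons(e, e), a), cons(cons(e, e), a))), cons(e, a)), cons(cons(e, a), cons(k(a, cons(cons(e, e), a)), a))))   [R4 at 2.1.1.2.2]
4. cons(e, cons(cons(k(cons(e, e), k(cons(cons(e, e), a), cons(cons(e, e), a))), cons(e, a)), cons(cons(e, a), cons(k(a, cons(cons(e, e), a)), a))))  →  cons(e, cons(cons(k(cons(e, e), cons(cons(e, e), a)), cons(e, a)), cons(cons(e, a), cons(k(a, cons(cons(e, e), a)), a))))   [R4 at 2.1.1.2]
5. cons(e, cons(cons(k(cons(e, e), cons(cons(e, e), a)), cons(e, a)), cons(cons(e, a), cons(k(a, cons(cons(e, e), a)), a))))  →  cons(e, cons(cons(cons(e, e), cons(e, a)), cons(cons(e, a), cons(k(a, cons(cons(e, e), a)), a))))   [R4 at 2.1.1]
6. cons(e, cons(cons(cons(e, e), cons(e, a)), cons(cons(e, a), cons(k(a, cons(cons(e, e), a)), a))))  →  cons(e, cons(cons(cons(e, e), cons(e, a)), cons(cons(e, a), cons(a, a))))   [R4 at 2.2.2.1]

no — NF(t₁) = a, NF(t₂) = cons(e, cons(cons(cons(e, e), cons(e, a)), cons(cons(e, a), cons(a, a))))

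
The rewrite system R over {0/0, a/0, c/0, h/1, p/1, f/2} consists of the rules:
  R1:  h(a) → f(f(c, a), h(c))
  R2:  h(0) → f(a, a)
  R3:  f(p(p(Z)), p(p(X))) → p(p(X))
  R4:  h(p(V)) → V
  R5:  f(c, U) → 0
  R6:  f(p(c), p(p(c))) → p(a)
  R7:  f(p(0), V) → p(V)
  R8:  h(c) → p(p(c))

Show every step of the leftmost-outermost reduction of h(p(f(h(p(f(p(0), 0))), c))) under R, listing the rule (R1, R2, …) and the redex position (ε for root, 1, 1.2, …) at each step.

p(c)

1. h(p(f(h(p(f(p(0), 0))), c)))  →  f(h(p(f(p(0), 0))), c)   [R4 at ε]
2. f(h(p(f(p(0), 0))), c)  →  f(f(p(0), 0), c)   [R4 at 1]
3. f(f(p(0), 0), c)  →  f(p(0), c)   [R7 at 1]
4. f(p(0), c)  →  p(c)   [R7 at ε]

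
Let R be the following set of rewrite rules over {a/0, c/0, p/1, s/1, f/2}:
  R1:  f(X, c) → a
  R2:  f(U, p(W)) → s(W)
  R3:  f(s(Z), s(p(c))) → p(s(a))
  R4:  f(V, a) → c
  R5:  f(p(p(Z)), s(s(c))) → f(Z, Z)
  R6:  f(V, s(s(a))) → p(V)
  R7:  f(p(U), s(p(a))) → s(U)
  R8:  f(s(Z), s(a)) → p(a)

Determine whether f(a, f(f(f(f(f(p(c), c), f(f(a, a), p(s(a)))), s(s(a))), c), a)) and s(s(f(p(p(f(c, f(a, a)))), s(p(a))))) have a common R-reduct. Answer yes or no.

no — NF(t₁) = a, NF(t₂) = s(s(s(p(a))))

Reduce t₁ = f(a, f(f(f(f(f(p(c), c), f(f(a, a), p(s(a)))), s(s(a))), c), a)):
1. f(a, f(f(f(f(f(p(c), c), f(f(a, a), p(s(a)))), s(s(a))), c), a))  →  f(a, c)   [R4 at 2]
2. f(a, c)  →  a   [R1 at ε]

Reduce t₂ = s(s(f(p(p(f(c, f(a, a)))), s(p(a))))):
1. s(s(f(p(p(f(c, f(a, a)))), s(p(a)))))  →  s(s(s(p(f(c, f(a, a))))))   [R7 at 1.1]
2. s(s(s(p(f(c, f(a, a))))))  →  s(s(s(p(f(c, c)))))   [R4 at 1.1.1.1.2]
3. s(s(s(p(f(c, c)))))  →  s(s(s(p(a))))   [R1 at 1.1.1.1]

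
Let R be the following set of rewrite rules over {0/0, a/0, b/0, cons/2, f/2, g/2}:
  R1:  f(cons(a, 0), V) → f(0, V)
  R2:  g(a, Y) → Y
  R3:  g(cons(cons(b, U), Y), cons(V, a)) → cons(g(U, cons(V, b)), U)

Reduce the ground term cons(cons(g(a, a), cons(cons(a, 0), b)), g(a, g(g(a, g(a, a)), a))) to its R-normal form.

cons(cons(a, cons(cons(a, 0), b)), a)

1. cons(cons(g(a, a), cons(cons(a, 0), b)), g(a, g(g(a, g(a, a)), a)))  →  cons(cons(a, cons(cons(a, 0), b)), g(a, g(g(a, g(a, a)), a)))   [R2 at 1.1]
2. cons(cons(a, cons(cons(a, 0), b)), g(a, g(g(a, g(a, a)), a)))  →  cons(cons(a, cons(cons(a, 0), b)), g(g(a, g(a, a)), a))   [R2 at 2]
3. cons(cons(a, cons(cons(a, 0), b)), g(g(a, g(a, a)), a))  →  cons(cons(a, cons(cons(a, 0), b)), g(g(a, a), a))   [R2 at 2.1]
4. cons(cons(a, cons(cons(a, 0), b)), g(g(a, a), a))  →  cons(cons(a, cons(cons(a, 0), b)), g(a, a))   [R2 at 2.1]
5. cons(cons(a, cons(cons(a, 0), b)), g(a, a))  →  cons(cons(a, cons(cons(a, 0), b)), a)   [R2 at 2]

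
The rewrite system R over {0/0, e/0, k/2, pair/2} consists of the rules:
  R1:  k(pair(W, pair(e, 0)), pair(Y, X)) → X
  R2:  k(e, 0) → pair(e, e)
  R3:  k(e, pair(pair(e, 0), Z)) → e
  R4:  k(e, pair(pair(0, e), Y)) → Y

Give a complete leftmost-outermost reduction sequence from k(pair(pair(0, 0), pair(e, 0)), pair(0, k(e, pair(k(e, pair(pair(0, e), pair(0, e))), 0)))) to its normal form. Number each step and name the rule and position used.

1. k(pair(pair(0, 0), pair(e, 0)), pair(0, k(e, pair(k(e, pair(pair(0, e), pair(0, e))), 0))))  →  k(e, pair(k(e, pair(pair(0, e), pair(0, e))), 0))   [R1 at ε]
2. k(e, pair(k(e, pair(pair(0, e), pair(0, e))), 0))  →  k(e, pair(pair(0, e), 0))   [R4 at 2.1]
3. k(e, pair(pair(0, e), 0))  →  0   [R4 at ε]

0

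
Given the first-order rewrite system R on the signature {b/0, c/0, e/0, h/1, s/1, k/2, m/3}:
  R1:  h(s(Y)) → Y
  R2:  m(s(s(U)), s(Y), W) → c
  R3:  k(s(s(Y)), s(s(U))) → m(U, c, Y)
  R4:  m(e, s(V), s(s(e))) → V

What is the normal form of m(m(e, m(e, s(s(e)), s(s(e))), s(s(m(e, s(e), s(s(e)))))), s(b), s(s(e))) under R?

1. m(m(e, m(e, s(s(e)), s(s(e))), s(s(m(e, s(e), s(s(e)))))), s(b), s(s(e)))  →  m(m(e, s(e), s(s(m(e, s(e), s(s(e)))))), s(b), s(s(e)))   [R4 at 1.2]
2. m(m(e, s(e), s(s(m(e, s(e), s(s(e)))))), s(b), s(s(e)))  →  m(m(e, s(e), s(s(e))), s(b), s(s(e)))   [R4 at 1.3.1.1]
3. m(m(e, s(e), s(s(e))), s(b), s(s(e)))  →  m(e, s(b), s(s(e)))   [R4 at 1]
4. m(e, s(b), s(s(e)))  →  b   [R4 at ε]

b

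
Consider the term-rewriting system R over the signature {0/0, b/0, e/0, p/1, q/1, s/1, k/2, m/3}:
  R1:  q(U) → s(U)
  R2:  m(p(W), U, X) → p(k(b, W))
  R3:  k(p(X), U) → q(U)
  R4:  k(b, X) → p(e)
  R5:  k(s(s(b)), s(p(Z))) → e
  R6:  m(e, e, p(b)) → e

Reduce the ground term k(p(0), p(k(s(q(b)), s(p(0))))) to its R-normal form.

1. k(p(0), p(k(s(q(b)), s(p(0)))))  →  q(p(k(s(q(b)), s(p(0)))))   [R3 at ε]
2. q(p(k(s(q(b)), s(p(0)))))  →  s(p(k(s(q(b)), s(p(0)))))   [R1 at ε]
3. s(p(k(s(q(b)), s(p(0)))))  →  s(p(k(s(s(b)), s(p(0)))))   [R1 at 1.1.1.1]
4. s(p(k(s(s(b)), s(p(0)))))  →  s(p(e))   [R5 at 1.1]

s(p(e))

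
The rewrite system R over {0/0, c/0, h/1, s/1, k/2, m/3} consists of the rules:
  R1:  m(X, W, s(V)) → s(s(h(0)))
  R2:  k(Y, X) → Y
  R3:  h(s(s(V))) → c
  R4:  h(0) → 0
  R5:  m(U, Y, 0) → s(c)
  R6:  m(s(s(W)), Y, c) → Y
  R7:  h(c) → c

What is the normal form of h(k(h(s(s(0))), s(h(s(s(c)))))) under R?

1. h(k(h(s(s(0))), s(h(s(s(c))))))  →  h(h(s(s(0))))   [R2 at 1]
2. h(h(s(s(0))))  →  h(c)   [R3 at 1]
3. h(c)  →  c   [R7 at ε]

c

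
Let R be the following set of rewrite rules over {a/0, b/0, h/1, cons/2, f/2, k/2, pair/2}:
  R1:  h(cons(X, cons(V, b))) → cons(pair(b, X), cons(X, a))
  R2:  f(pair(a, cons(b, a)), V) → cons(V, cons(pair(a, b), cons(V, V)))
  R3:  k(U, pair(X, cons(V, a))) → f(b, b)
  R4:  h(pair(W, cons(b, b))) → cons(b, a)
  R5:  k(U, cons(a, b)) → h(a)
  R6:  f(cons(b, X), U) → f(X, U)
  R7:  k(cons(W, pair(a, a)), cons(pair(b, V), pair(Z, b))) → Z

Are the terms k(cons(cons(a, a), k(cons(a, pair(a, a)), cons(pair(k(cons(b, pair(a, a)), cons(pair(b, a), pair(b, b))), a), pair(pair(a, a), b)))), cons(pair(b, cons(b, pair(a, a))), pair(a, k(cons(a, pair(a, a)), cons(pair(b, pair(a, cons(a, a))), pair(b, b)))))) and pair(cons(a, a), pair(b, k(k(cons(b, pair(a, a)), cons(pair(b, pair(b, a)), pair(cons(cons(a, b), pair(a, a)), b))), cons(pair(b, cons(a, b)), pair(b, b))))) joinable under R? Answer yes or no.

Reduce t₁ = k(cons(cons(a, a), k(cons(a, pair(a, a)), cons(pair(k(cons(b, pair(a, a)), cons(pair(b, a), pair(b, b))), a), pair(pair(a, a), b)))), cons(pair(b, cons(b, pair(a, a))), pair(a, k(cons(a, pair(a, a)), cons(pair(b, pair(a, cons(a, a))), pair(b, b)))))):
1. k(cons(cons(a, a), k(cons(a, pair(a, a)), cons(pair(k(cons(b, pair(a, a)), cons(pair(b, a), pair(b, b))), a), pair(pair(a, a), b)))), cons(pair(b, cons(b, pair(a, a))), pair(a, k(cons(a, pair(a, a)), cons(pair(b, pair(a, cons(a, a))), pair(b, b))))))  →  k(cons(cons(a, a), k(cons(a, pair(a, a)), cons(pair(b, a), pair(pair(a, a), b)))), cons(pair(b, cons(b, pair(a, a))), pair(a, k(cons(a, pair(a, a)), cons(pair(b, pair(a, cons(a, a))), pair(b, b))))))   [R7 at 1.2.2.1.1]
2. k(cons(cons(a, a), k(cons(a, pair(a, a)), cons(pair(b, a), pair(pair(a, a), b)))), cons(pair(b, cons(b, pair(a, a))), pair(a, k(cons(a, pair(a, a)), cons(pair(b, pair(a, cons(a, a))), pair(b, b))))))  →  k(cons(cons(a, a), pair(a, a)), cons(pair(b, cons(b, pair(a, a))), pair(a, k(cons(a, pair(a, a)), cons(pair(b, pair(a, cons(a, a))), pair(b, b))))))   [R7 at 1.2]
3. k(cons(cons(a, a), pair(a, a)), cons(pair(b, cons(b, pair(a, a))), pair(a, k(cons(a, pair(a, a)), cons(pair(b, pair(a, cons(a, a))), pair(b, b))))))  →  k(cons(cons(a, a), pair(a, a)), cons(pair(b, cons(b, pair(a, a))), pair(a, b)))   [R7 at 2.2.2]
4. k(cons(cons(a, a), pair(a, a)), cons(pair(b, cons(b, pair(a, a))), pair(a, b)))  →  a   [R7 at ε]

Reduce t₂ = pair(cons(a, a), pair(b, k(k(cons(b, pair(a, a)), cons(pair(b, pair(b, a)), pair(cons(cons(a, b), pair(a, a)), b))), cons(pair(b, cons(a, b)), pair(b, b))))):
1. pair(cons(a, a), pair(b, k(k(cons(b, pair(a, a)), cons(pair(b, pair(b, a)), pair(cons(cons(a, b), pair(a, a)), b))), cons(pair(b, cons(a, b)), pair(b, b)))))  →  pair(cons(a, a), pair(b, k(cons(cons(a, b), pair(a, a)), cons(pair(b, cons(a, b)), pair(b, b)))))   [R7 at 2.2.1]
2. pair(cons(a, a), pair(b, k(cons(cons(a, b), pair(a, a)), cons(pair(b, cons(a, b)), pair(b, b)))))  →  pair(cons(a, a), pair(b, b))   [R7 at 2.2]

no — NF(t₁) = a, NF(t₂) = pair(cons(a, a), pair(b, b))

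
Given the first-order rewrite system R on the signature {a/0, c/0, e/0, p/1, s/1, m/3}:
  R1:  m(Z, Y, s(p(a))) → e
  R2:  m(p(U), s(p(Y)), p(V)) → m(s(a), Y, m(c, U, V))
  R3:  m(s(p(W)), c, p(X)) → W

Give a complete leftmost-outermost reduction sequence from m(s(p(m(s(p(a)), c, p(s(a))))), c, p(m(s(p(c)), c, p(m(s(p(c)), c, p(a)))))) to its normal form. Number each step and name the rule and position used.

1. m(s(p(m(s(p(a)), c, p(s(a))))), c, p(m(s(p(c)), c, p(m(s(p(c)), c, p(a))))))  →  m(s(p(a)), c, p(s(a)))   [R3 at ε]
2. m(s(p(a)), c, p(s(a)))  →  a   [R3 at ε]

a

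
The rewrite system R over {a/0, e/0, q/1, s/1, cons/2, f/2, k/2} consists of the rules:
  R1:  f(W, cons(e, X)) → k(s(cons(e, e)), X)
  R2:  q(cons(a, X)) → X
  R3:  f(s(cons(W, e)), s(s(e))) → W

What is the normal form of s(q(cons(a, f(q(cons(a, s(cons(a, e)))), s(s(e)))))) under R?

1. s(q(cons(a, f(q(cons(a, s(cons(a, e)))), s(s(e))))))  →  s(f(q(cons(a, s(cons(a, e)))), s(s(e))))   [R2 at 1]
2. s(f(q(cons(a, s(cons(a, e)))), s(s(e))))  →  s(f(s(cons(a, e)), s(s(e))))   [R2 at 1.1]
3. s(f(s(cons(a, e)), s(s(e))))  →  s(a)   [R3 at 1]

s(a)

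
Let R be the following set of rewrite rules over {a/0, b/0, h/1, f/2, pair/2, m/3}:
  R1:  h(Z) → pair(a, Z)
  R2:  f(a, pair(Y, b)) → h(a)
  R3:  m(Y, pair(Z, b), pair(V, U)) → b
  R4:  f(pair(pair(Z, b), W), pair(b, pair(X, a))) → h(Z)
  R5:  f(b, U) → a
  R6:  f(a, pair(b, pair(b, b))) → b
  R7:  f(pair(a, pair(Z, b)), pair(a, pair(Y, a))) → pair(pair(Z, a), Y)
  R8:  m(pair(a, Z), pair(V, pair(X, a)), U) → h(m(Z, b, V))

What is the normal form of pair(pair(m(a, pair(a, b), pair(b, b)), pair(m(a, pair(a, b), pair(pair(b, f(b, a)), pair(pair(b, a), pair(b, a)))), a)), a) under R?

pair(pair(b, pair(b, a)), a)

1. pair(pair(m(a, pair(a, b), pair(b, b)), pair(m(a, pair(a, b), pair(pair(b, f(b, a)), pair(pair(b, a), pair(b, a)))), a)), a)  →  pair(pair(b, pair(m(a, pair(a, b), pair(pair(b, f(b, a)), pair(pair(b, a), pair(b, a)))), a)), a)   [R3 at 1.1]
2. pair(pair(b, pair(m(a, pair(a, b), pair(pair(b, f(b, a)), pair(pair(b, a), pair(b, a)))), a)), a)  →  pair(pair(b, pair(b, a)), a)   [R3 at 1.2.1]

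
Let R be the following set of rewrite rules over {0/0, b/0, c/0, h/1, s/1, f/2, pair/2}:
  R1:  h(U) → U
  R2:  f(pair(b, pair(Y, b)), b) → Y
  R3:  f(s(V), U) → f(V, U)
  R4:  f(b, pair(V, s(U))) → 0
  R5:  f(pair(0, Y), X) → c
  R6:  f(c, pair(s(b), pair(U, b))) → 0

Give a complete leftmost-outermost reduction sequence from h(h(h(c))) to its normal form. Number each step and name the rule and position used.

c

1. h(h(h(c)))  →  h(h(c))   [R1 at ε]
2. h(h(c))  →  h(c)   [R1 at ε]
3. h(c)  →  c   [R1 at ε]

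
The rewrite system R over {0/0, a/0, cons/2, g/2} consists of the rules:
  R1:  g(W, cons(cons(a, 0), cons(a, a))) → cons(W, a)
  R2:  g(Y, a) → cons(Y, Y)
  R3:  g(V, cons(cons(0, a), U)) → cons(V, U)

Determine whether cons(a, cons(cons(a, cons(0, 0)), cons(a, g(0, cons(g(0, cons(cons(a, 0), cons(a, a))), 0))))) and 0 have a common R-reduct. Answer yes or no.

Reduce t₁ = cons(a, cons(cons(a, cons(0, 0)), cons(a, g(0, cons(g(0, cons(cons(a, 0), cons(a, a))), 0))))):
1. cons(a, cons(cons(a, cons(0, 0)), cons(a, g(0, cons(g(0, cons(cons(a, 0), cons(a, a))), 0)))))  →  cons(a, cons(cons(a, cons(0, 0)), cons(a, g(0, cons(cons(0, a), 0)))))   [R1 at 2.2.2.2.1]
2. cons(a, cons(cons(a, cons(0, 0)), cons(a, g(0, cons(cons(0, a), 0)))))  →  cons(a, cons(cons(a, cons(0, 0)), cons(a, cons(0, 0))))   [R3 at 2.2.2]

Reduce t₂ = 0:

no — NF(t₁) = cons(a, cons(cons(a, cons(0, 0)), cons(a, cons(0, 0)))), NF(t₂) = 0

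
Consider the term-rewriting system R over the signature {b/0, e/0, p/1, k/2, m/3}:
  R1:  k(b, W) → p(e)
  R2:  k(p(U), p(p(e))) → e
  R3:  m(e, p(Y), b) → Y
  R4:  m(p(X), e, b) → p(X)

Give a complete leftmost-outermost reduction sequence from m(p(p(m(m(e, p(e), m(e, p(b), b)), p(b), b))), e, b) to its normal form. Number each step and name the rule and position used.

1. m(p(p(m(m(e, p(e), m(e, p(b), b)), p(b), b))), e, b)  →  p(p(m(m(e, p(e), m(e, p(b), b)), p(b), b)))   [R4 at ε]
2. p(p(m(m(e, p(e), m(e, p(b), b)), p(b), b)))  →  p(p(m(m(e, p(e), b), p(b), b)))   [R3 at 1.1.1.3]
3. p(p(m(m(e, p(e), b), p(b), b)))  →  p(p(m(e, p(b), b)))   [R3 at 1.1.1]
4. p(p(m(e, p(b), b)))  →  p(p(b))   [R3 at 1.1]

p(p(b))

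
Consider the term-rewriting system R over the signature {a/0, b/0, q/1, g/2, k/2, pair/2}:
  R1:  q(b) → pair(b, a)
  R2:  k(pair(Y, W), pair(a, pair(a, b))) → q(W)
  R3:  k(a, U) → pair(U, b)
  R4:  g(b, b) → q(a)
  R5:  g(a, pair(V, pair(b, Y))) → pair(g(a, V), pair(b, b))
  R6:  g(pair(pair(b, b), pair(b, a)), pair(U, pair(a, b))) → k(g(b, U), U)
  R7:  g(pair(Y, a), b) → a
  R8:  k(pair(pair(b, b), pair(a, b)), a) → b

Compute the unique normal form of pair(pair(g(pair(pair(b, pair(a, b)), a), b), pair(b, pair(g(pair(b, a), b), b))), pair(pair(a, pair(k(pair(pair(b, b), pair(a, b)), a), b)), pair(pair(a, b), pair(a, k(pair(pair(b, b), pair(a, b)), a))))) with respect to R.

1. pair(pair(g(pair(pair(b, pair(a, b)), a), b), pair(b, pair(g(pair(b, a), b), b))), pair(pair(a, pair(k(pair(pair(b, b), pair(a, b)), a), b)), pair(pair(a, b), pair(a, k(pair(pair(b, b), pair(a, b)), a)))))  →  pair(pair(a, pair(b, pair(g(pair(b, a), b), b))), pair(pair(a, pair(k(pair(pair(b, b), pair(a, b)), a), b)), pair(pair(a, b), pair(a, k(pair(pair(b, b), pair(a, b)), a)))))   [R7 at 1.1]
2. pair(pair(a, pair(b, pair(g(pair(b, a), b), b))), pair(pair(a, pair(k(pair(pair(b, b), pair(a, b)), a), b)), pair(pair(a, b), pair(a, k(pair(pair(b, b), pair(a, b)), a)))))  →  pair(pair(a, pair(b, pair(a, b))), pair(pair(a, pair(k(pair(pair(b, b), pair(a, b)), a), b)), pair(pair(a, b), pair(a, k(pair(pair(b, b), pair(a, b)), a)))))   [R7 at 1.2.2.1]
3. pair(pair(a, pair(b, pair(a, b))), pair(pair(a, pair(k(pair(pair(b, b), pair(a, b)), a), b)), pair(pair(a, b), pair(a, k(pair(pair(b, b), pair(a, b)), a)))))  →  pair(pair(a, pair(b, pair(a, b))), pair(pair(a, pair(b, b)), pair(pair(a, b), pair(a, k(pair(pair(b, b), pair(a, b)), a)))))   [R8 at 2.1.2.1]
4. pair(pair(a, pair(b, pair(a, b))), pair(pair(a, pair(b, b)), pair(pair(a, b), pair(a, k(pair(pair(b, b), pair(a, b)), a)))))  →  pair(pair(a, pair(b, pair(a, b))), pair(pair(a, pair(b, b)), pair(pair(a, b), pair(a, b))))   [R8 at 2.2.2.2]

pair(pair(a, pair(b, pair(a, b))), pair(pair(a, pair(b, b)), pair(pair(a, b), pair(a, b))))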